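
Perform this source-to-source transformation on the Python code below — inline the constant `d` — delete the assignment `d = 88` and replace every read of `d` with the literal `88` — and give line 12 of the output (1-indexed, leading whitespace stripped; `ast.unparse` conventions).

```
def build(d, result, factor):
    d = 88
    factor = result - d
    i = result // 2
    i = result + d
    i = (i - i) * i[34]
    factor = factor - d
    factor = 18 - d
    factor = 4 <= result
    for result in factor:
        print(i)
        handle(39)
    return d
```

Transformed code:
def build(d, result, factor):
    factor = result - 88
    i = result // 2
    i = result + 88
    i = (i - i) * i[34]
    factor = factor - 88
    factor = 18 - 88
    factor = 4 <= result
    for result in factor:
        print(i)
        handle(39)
    return 88

return 88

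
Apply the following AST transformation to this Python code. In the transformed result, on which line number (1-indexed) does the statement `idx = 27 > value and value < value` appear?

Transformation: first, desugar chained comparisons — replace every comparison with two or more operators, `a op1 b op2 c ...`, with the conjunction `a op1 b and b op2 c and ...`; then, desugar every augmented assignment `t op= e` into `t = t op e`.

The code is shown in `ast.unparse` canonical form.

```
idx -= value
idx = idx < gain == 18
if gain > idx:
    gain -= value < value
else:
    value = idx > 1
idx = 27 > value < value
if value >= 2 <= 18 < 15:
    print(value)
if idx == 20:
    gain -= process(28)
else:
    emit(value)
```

Transformed code:
idx = idx - value
idx = idx < gain and gain == 18
if gain > idx:
    gain = gain - (value < value)
else:
    value = idx > 1
idx = 27 > value and value < value
if value >= 2 and 2 <= 18 and (18 < 15):
    print(value)
if idx == 20:
    gain = gain - process(28)
else:
    emit(value)

7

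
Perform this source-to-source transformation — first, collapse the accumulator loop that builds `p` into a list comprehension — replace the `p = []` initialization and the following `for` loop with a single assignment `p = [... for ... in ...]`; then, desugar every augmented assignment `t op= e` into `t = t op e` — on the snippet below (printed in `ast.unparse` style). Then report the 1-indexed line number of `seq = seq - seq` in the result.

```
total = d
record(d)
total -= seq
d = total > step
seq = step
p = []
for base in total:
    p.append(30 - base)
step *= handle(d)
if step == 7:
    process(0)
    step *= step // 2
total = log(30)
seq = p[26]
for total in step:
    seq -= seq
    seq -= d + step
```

Transformed code:
total = d
record(d)
total = total - seq
d = total > step
seq = step
p = [30 - base for base in total]
step = step * handle(d)
if step == 7:
    process(0)
    step = step * (step // 2)
total = log(30)
seq = p[26]
for total in step:
    seq = seq - seq
    seq = seq - (d + step)

14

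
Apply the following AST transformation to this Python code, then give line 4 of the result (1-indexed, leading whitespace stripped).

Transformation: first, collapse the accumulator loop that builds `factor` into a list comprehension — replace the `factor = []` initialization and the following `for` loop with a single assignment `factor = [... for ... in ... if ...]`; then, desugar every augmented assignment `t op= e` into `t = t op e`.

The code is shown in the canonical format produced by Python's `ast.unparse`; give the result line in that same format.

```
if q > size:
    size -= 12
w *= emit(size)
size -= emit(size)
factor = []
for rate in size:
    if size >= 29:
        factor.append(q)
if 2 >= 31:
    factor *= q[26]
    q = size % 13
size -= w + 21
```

size = size - emit(size)

Transformed code:
if q > size:
    size = size - 12
w = w * emit(size)
size = size - emit(size)
factor = [q for rate in size if size >= 29]
if 2 >= 31:
    factor = factor * q[26]
    q = size % 13
size = size - (w + 21)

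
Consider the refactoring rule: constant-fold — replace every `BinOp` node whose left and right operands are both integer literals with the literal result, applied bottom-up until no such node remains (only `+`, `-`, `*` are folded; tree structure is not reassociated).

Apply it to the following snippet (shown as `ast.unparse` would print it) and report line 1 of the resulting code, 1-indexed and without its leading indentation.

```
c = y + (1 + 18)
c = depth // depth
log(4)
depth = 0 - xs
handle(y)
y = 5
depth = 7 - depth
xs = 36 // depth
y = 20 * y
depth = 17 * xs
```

c = y + 19

Transformed code:
c = y + 19
c = depth // depth
log(4)
depth = 0 - xs
handle(y)
y = 5
depth = 7 - depth
xs = 36 // depth
y = 20 * y
depth = 17 * xs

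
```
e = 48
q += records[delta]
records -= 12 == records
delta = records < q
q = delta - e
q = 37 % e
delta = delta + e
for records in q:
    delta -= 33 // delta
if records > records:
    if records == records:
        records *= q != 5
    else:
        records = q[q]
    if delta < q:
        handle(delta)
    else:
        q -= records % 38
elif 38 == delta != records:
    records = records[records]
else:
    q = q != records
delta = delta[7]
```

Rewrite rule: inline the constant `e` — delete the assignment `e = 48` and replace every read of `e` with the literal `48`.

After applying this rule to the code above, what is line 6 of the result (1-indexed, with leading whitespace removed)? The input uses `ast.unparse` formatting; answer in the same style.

delta = delta + 48

Transformed code:
q += records[delta]
records -= 12 == records
delta = records < q
q = delta - 48
q = 37 % 48
delta = delta + 48
for records in q:
    delta -= 33 // delta
if records > records:
    if records == records:
        records *= q != 5
    else:
        records = q[q]
    if delta < q:
        handle(delta)
    else:
        q -= records % 38
elif 38 == delta != records:
    records = records[records]
else:
    q = q != records
delta = delta[7]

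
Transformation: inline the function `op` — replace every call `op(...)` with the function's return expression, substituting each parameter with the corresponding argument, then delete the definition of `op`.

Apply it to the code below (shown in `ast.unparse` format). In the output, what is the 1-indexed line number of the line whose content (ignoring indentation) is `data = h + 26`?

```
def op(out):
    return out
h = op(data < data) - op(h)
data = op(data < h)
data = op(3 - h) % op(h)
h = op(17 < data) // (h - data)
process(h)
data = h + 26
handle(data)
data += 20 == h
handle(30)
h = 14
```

6

Transformed code:
h = (data < data) - h
data = data < h
data = (3 - h) % h
h = (17 < data) // (h - data)
process(h)
data = h + 26
handle(data)
data += 20 == h
handle(30)
h = 14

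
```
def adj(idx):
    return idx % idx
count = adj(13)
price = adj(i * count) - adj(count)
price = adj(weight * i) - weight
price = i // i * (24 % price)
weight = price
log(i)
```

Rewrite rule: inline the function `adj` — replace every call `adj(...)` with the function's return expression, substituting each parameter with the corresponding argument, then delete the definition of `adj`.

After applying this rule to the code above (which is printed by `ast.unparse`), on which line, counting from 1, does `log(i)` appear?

6

Transformed code:
count = 13 % 13
price = i * count % (i * count) - count % count
price = weight * i % (weight * i) - weight
price = i // i * (24 % price)
weight = price
log(i)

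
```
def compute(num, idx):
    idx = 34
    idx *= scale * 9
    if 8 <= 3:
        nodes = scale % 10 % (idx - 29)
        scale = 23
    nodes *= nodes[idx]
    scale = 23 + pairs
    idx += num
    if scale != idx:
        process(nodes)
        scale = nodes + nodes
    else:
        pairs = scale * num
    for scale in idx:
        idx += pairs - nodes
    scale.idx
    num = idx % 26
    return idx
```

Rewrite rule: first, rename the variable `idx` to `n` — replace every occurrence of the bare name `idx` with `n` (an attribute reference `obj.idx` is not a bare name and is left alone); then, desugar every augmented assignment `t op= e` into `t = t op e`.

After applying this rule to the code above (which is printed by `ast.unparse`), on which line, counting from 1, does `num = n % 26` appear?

Transformed code:
def compute(num, n):
    n = 34
    n = n * (scale * 9)
    if 8 <= 3:
        nodes = scale % 10 % (n - 29)
        scale = 23
    nodes = nodes * nodes[n]
    scale = 23 + pairs
    n = n + num
    if scale != n:
        process(nodes)
        scale = nodes + nodes
    else:
        pairs = scale * num
    for scale in n:
        n = n + (pairs - nodes)
    scale.idx
    num = n % 26
    return n

18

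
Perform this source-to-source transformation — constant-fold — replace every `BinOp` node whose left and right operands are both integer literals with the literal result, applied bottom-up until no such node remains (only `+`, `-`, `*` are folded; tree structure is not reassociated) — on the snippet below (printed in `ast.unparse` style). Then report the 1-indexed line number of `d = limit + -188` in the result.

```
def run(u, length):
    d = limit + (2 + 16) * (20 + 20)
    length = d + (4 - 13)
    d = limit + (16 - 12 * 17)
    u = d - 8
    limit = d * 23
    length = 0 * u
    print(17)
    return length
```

4

Transformed code:
def run(u, length):
    d = limit + 720
    length = d + -9
    d = limit + -188
    u = d - 8
    limit = d * 23
    length = 0 * u
    print(17)
    return length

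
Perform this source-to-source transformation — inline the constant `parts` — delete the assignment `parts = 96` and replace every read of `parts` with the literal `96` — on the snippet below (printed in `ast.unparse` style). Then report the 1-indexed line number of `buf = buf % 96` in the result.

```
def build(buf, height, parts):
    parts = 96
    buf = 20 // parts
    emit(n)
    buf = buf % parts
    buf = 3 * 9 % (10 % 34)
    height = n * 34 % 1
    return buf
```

4

Transformed code:
def build(buf, height, parts):
    buf = 20 // 96
    emit(n)
    buf = buf % 96
    buf = 3 * 9 % (10 % 34)
    height = n * 34 % 1
    return buf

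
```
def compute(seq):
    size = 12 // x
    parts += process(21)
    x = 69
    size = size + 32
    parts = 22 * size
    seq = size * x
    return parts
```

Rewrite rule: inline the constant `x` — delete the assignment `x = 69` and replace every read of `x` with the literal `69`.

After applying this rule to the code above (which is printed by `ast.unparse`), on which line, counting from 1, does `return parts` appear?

7

Transformed code:
def compute(seq):
    size = 12 // 69
    parts += process(21)
    size = size + 32
    parts = 22 * size
    seq = size * 69
    return parts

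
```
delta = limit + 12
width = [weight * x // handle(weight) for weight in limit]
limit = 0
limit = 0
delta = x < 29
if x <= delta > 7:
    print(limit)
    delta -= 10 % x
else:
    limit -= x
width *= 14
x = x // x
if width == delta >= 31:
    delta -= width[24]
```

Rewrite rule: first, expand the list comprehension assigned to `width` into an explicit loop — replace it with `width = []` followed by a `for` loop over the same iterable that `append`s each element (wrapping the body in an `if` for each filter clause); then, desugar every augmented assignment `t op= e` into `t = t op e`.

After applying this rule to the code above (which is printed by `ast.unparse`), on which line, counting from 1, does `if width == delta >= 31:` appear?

15

Transformed code:
delta = limit + 12
width = []
for weight in limit:
    width.append(weight * x // handle(weight))
limit = 0
limit = 0
delta = x < 29
if x <= delta > 7:
    print(limit)
    delta = delta - 10 % x
else:
    limit = limit - x
width = width * 14
x = x // x
if width == delta >= 31:
    delta = delta - width[24]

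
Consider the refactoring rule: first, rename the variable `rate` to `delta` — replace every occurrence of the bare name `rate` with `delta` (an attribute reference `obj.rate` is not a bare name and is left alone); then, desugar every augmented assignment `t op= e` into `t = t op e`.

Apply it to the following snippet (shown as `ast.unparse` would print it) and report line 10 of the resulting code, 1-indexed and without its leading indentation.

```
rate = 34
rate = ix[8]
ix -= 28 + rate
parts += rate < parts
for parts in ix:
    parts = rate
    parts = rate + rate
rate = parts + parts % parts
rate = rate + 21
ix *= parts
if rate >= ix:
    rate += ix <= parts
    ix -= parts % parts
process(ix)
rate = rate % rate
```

Transformed code:
delta = 34
delta = ix[8]
ix = ix - (28 + delta)
parts = parts + (delta < parts)
for parts in ix:
    parts = delta
    parts = delta + delta
delta = parts + parts % parts
delta = delta + 21
ix = ix * parts
if delta >= ix:
    delta = delta + (ix <= parts)
    ix = ix - parts % parts
process(ix)
delta = delta % delta

ix = ix * parts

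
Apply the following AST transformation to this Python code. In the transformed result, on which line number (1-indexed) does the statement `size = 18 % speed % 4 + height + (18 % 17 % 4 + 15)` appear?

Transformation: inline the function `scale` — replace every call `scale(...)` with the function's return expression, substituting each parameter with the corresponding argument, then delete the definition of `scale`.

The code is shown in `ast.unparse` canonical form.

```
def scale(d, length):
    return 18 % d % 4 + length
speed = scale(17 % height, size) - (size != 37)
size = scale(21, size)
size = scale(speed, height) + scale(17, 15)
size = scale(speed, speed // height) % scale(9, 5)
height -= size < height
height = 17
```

Transformed code:
speed = 18 % (17 % height) % 4 + size - (size != 37)
size = 18 % 21 % 4 + size
size = 18 % speed % 4 + height + (18 % 17 % 4 + 15)
size = (18 % speed % 4 + speed // height) % (18 % 9 % 4 + 5)
height -= size < height
height = 17

3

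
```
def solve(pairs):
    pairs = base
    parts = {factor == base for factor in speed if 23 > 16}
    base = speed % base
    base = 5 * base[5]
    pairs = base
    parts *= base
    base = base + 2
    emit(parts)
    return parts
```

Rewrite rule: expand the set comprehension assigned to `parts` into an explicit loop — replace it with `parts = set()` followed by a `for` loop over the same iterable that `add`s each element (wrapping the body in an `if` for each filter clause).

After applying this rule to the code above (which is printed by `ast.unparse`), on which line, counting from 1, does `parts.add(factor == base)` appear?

Transformed code:
def solve(pairs):
    pairs = base
    parts = set()
    for factor in speed:
        if 23 > 16:
            parts.add(factor == base)
    base = speed % base
    base = 5 * base[5]
    pairs = base
    parts *= base
    base = base + 2
    emit(parts)
    return parts

6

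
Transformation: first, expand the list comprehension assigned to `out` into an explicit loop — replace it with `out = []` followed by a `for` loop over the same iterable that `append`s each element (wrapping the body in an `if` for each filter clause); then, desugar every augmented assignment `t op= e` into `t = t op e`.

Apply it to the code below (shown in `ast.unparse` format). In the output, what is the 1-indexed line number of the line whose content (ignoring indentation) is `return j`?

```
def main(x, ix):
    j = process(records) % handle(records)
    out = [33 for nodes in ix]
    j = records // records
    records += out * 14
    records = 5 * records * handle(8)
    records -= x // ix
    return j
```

Transformed code:
def main(x, ix):
    j = process(records) % handle(records)
    out = []
    for nodes in ix:
        out.append(33)
    j = records // records
    records = records + out * 14
    records = 5 * records * handle(8)
    records = records - x // ix
    return j

10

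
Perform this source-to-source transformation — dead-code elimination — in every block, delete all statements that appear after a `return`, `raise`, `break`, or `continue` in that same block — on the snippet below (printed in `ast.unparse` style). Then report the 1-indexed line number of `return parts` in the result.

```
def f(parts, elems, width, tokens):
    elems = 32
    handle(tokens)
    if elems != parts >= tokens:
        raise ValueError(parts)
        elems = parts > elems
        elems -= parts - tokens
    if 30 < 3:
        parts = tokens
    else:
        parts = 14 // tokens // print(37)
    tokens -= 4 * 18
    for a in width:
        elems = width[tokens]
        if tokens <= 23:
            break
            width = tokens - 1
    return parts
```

Transformed code:
def f(parts, elems, width, tokens):
    elems = 32
    handle(tokens)
    if elems != parts >= tokens:
        raise ValueError(parts)
    if 30 < 3:
        parts = tokens
    else:
        parts = 14 // tokens // print(37)
    tokens -= 4 * 18
    for a in width:
        elems = width[tokens]
        if tokens <= 23:
            break
    return parts

15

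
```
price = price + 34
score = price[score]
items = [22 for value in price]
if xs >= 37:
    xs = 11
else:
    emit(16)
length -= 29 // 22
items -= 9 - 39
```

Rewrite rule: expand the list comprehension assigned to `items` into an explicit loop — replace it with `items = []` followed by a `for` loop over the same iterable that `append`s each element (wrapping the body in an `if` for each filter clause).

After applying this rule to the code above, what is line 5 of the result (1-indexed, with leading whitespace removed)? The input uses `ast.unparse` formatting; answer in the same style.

items.append(22)

Transformed code:
price = price + 34
score = price[score]
items = []
for value in price:
    items.append(22)
if xs >= 37:
    xs = 11
else:
    emit(16)
length -= 29 // 22
items -= 9 - 39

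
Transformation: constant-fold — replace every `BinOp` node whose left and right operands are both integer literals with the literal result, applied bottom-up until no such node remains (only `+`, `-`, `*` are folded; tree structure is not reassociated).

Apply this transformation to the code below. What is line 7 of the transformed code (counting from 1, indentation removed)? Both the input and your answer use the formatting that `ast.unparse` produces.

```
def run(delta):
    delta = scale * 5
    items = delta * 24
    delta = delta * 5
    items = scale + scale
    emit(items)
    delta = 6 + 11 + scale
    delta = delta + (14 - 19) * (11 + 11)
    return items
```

Transformed code:
def run(delta):
    delta = scale * 5
    items = delta * 24
    delta = delta * 5
    items = scale + scale
    emit(items)
    delta = 17 + scale
    delta = delta + -110
    return items

delta = 17 + scale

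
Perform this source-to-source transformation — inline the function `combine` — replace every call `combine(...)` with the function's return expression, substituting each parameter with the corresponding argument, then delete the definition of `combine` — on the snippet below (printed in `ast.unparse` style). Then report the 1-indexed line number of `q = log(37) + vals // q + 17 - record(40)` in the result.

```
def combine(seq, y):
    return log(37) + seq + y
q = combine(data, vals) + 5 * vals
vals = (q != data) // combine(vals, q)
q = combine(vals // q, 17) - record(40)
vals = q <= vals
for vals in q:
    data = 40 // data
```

3

Transformed code:
q = log(37) + data + vals + 5 * vals
vals = (q != data) // (log(37) + vals + q)
q = log(37) + vals // q + 17 - record(40)
vals = q <= vals
for vals in q:
    data = 40 // data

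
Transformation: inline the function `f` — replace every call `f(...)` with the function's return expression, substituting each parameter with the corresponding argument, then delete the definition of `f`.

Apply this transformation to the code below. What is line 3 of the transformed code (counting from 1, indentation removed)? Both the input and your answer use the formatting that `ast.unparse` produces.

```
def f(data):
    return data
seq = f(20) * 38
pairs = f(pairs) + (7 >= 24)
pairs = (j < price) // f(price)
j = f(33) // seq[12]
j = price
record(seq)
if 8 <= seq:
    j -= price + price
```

pairs = (j < price) // price

Transformed code:
seq = 20 * 38
pairs = pairs + (7 >= 24)
pairs = (j < price) // price
j = 33 // seq[12]
j = price
record(seq)
if 8 <= seq:
    j -= price + price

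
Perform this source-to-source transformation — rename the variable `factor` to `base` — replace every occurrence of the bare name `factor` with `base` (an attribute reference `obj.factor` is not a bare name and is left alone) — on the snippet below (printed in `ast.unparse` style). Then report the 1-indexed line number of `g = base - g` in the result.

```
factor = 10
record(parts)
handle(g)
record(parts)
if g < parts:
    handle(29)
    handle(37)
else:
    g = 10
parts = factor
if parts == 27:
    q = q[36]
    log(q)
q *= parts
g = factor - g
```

15

Transformed code:
base = 10
record(parts)
handle(g)
record(parts)
if g < parts:
    handle(29)
    handle(37)
else:
    g = 10
parts = base
if parts == 27:
    q = q[36]
    log(q)
q *= parts
g = base - g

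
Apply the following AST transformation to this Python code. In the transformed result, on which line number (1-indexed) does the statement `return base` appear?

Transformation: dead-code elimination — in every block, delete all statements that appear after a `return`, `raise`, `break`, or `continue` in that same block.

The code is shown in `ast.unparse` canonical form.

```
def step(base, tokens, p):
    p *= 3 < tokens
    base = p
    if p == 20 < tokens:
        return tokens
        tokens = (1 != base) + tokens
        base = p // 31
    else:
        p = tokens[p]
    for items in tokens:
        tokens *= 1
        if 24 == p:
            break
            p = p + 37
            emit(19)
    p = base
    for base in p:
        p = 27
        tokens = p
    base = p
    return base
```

17

Transformed code:
def step(base, tokens, p):
    p *= 3 < tokens
    base = p
    if p == 20 < tokens:
        return tokens
    else:
        p = tokens[p]
    for items in tokens:
        tokens *= 1
        if 24 == p:
            break
    p = base
    for base in p:
        p = 27
        tokens = p
    base = p
    return base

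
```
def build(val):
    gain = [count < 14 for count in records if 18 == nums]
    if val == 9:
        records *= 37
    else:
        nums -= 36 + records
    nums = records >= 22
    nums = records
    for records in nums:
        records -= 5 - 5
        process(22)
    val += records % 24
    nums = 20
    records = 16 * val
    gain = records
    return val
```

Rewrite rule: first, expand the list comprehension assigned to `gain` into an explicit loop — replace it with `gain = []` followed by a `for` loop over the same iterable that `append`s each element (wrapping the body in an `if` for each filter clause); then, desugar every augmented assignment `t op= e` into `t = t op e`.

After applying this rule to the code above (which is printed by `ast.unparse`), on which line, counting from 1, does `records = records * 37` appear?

7

Transformed code:
def build(val):
    gain = []
    for count in records:
        if 18 == nums:
            gain.append(count < 14)
    if val == 9:
        records = records * 37
    else:
        nums = nums - (36 + records)
    nums = records >= 22
    nums = records
    for records in nums:
        records = records - (5 - 5)
        process(22)
    val = val + records % 24
    nums = 20
    records = 16 * val
    gain = records
    return val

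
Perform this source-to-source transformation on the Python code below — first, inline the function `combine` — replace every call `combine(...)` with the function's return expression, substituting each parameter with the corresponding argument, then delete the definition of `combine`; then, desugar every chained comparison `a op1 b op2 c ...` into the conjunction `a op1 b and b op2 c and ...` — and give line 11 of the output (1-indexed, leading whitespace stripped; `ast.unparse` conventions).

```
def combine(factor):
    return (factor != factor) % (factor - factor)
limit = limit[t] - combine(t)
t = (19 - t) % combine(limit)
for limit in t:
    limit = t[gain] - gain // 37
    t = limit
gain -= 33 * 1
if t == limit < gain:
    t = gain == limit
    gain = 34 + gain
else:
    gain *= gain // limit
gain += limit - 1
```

Transformed code:
limit = limit[t] - (t != t) % (t - t)
t = (19 - t) % ((limit != limit) % (limit - limit))
for limit in t:
    limit = t[gain] - gain // 37
    t = limit
gain -= 33 * 1
if t == limit and limit < gain:
    t = gain == limit
    gain = 34 + gain
else:
    gain *= gain // limit
gain += limit - 1

gain *= gain // limit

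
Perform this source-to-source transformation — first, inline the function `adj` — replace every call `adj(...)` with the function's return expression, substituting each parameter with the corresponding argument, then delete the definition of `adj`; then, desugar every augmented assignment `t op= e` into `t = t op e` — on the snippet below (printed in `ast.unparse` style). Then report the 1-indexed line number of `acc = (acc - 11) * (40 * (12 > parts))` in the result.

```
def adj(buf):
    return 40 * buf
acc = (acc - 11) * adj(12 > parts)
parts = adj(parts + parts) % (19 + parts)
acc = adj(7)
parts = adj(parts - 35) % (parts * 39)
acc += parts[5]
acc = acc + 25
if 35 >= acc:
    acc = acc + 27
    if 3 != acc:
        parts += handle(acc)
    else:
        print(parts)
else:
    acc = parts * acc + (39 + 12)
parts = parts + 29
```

Transformed code:
acc = (acc - 11) * (40 * (12 > parts))
parts = 40 * (parts + parts) % (19 + parts)
acc = 40 * 7
parts = 40 * (parts - 35) % (parts * 39)
acc = acc + parts[5]
acc = acc + 25
if 35 >= acc:
    acc = acc + 27
    if 3 != acc:
        parts = parts + handle(acc)
    else:
        print(parts)
else:
    acc = parts * acc + (39 + 12)
parts = parts + 29

1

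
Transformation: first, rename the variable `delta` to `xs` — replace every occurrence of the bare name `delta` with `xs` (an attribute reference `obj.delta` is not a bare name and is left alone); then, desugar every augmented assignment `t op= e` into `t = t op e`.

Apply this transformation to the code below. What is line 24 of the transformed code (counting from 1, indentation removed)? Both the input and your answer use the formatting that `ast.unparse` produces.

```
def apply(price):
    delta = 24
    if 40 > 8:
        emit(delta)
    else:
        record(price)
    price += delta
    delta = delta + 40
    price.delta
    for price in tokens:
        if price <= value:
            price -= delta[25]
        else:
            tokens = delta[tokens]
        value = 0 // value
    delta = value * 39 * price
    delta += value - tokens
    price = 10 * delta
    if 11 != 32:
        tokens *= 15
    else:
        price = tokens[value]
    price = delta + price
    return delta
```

return xs

Transformed code:
def apply(price):
    xs = 24
    if 40 > 8:
        emit(xs)
    else:
        record(price)
    price = price + xs
    xs = xs + 40
    price.delta
    for price in tokens:
        if price <= value:
            price = price - xs[25]
        else:
            tokens = xs[tokens]
        value = 0 // value
    xs = value * 39 * price
    xs = xs + (value - tokens)
    price = 10 * xs
    if 11 != 32:
        tokens = tokens * 15
    else:
        price = tokens[value]
    price = xs + price
    return xs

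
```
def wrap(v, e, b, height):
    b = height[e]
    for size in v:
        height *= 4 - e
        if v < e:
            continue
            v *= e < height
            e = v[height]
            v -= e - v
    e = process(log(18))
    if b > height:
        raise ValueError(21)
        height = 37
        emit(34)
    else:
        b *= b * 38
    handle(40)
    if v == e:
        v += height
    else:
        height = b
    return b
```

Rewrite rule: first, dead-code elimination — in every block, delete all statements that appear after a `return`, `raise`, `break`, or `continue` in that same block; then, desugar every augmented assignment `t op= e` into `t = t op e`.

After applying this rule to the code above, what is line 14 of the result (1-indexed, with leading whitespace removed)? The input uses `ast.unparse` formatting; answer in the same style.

Transformed code:
def wrap(v, e, b, height):
    b = height[e]
    for size in v:
        height = height * (4 - e)
        if v < e:
            continue
    e = process(log(18))
    if b > height:
        raise ValueError(21)
    else:
        b = b * (b * 38)
    handle(40)
    if v == e:
        v = v + height
    else:
        height = b
    return b

v = v + height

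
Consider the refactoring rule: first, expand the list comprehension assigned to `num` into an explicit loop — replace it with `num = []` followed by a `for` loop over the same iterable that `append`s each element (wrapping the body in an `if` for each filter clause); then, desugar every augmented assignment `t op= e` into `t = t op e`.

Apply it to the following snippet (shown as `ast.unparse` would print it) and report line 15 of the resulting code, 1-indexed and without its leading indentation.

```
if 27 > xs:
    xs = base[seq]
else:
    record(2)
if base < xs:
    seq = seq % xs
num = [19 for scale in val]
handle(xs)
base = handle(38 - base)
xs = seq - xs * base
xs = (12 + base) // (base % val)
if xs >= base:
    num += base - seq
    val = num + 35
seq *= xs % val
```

Transformed code:
if 27 > xs:
    xs = base[seq]
else:
    record(2)
if base < xs:
    seq = seq % xs
num = []
for scale in val:
    num.append(19)
handle(xs)
base = handle(38 - base)
xs = seq - xs * base
xs = (12 + base) // (base % val)
if xs >= base:
    num = num + (base - seq)
    val = num + 35
seq = seq * (xs % val)

num = num + (base - seq)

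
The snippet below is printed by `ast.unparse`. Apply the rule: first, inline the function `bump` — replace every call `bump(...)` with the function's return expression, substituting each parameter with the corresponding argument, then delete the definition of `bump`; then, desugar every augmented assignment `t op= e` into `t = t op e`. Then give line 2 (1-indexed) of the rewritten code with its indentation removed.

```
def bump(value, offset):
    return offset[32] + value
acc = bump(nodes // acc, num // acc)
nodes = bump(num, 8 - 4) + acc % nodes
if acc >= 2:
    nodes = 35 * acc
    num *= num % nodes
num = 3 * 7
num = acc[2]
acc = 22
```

Transformed code:
acc = (num // acc)[32] + nodes // acc
nodes = (8 - 4)[32] + num + acc % nodes
if acc >= 2:
    nodes = 35 * acc
    num = num * (num % nodes)
num = 3 * 7
num = acc[2]
acc = 22

nodes = (8 - 4)[32] + num + acc % nodes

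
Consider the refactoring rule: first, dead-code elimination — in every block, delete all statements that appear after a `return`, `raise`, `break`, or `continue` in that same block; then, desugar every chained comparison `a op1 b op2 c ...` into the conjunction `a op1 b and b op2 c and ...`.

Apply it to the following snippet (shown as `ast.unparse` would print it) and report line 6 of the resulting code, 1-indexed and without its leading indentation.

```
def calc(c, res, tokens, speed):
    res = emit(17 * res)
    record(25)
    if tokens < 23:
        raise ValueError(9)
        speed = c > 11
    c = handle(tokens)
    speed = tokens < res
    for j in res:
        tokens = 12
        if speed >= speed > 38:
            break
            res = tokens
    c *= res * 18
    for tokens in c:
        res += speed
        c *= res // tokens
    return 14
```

Transformed code:
def calc(c, res, tokens, speed):
    res = emit(17 * res)
    record(25)
    if tokens < 23:
        raise ValueError(9)
    c = handle(tokens)
    speed = tokens < res
    for j in res:
        tokens = 12
        if speed >= speed and speed > 38:
            break
    c *= res * 18
    for tokens in c:
        res += speed
        c *= res // tokens
    return 14

c = handle(tokens)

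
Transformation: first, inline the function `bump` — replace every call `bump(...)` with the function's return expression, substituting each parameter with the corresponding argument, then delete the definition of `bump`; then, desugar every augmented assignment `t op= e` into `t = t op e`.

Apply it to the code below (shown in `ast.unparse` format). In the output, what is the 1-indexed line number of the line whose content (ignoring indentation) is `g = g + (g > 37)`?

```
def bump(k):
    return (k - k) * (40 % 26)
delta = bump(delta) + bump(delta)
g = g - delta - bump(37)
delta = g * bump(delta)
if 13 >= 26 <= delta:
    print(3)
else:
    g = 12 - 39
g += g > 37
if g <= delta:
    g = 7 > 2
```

8

Transformed code:
delta = (delta - delta) * (40 % 26) + (delta - delta) * (40 % 26)
g = g - delta - (37 - 37) * (40 % 26)
delta = g * ((delta - delta) * (40 % 26))
if 13 >= 26 <= delta:
    print(3)
else:
    g = 12 - 39
g = g + (g > 37)
if g <= delta:
    g = 7 > 2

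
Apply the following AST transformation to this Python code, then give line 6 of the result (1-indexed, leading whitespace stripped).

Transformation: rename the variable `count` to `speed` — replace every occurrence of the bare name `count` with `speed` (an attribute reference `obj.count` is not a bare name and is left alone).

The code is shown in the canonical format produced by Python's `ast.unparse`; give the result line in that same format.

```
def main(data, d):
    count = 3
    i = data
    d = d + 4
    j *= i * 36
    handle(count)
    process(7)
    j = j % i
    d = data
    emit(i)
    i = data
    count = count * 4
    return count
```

Transformed code:
def main(data, d):
    speed = 3
    i = data
    d = d + 4
    j *= i * 36
    handle(speed)
    process(7)
    j = j % i
    d = data
    emit(i)
    i = data
    speed = speed * 4
    return speed

handle(speed)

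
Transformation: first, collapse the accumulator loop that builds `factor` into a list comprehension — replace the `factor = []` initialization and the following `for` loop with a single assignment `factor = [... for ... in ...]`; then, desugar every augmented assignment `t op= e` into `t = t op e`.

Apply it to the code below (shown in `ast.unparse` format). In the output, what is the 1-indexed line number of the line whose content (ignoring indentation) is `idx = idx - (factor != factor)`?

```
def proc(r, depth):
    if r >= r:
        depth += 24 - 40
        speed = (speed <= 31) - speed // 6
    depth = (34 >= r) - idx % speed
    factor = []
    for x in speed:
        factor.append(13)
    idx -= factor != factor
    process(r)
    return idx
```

Transformed code:
def proc(r, depth):
    if r >= r:
        depth = depth + (24 - 40)
        speed = (speed <= 31) - speed // 6
    depth = (34 >= r) - idx % speed
    factor = [13 for x in speed]
    idx = idx - (factor != factor)
    process(r)
    return idx

7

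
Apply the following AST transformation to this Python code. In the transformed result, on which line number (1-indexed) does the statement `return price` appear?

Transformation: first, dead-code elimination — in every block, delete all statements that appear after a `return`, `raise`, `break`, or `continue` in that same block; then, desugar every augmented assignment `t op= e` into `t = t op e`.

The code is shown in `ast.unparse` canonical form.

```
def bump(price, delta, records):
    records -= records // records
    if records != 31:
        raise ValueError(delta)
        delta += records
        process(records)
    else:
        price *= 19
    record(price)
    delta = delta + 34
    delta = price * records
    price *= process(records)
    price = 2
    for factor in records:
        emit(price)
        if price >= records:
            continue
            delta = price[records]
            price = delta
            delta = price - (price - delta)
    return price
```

16

Transformed code:
def bump(price, delta, records):
    records = records - records // records
    if records != 31:
        raise ValueError(delta)
    else:
        price = price * 19
    record(price)
    delta = delta + 34
    delta = price * records
    price = price * process(records)
    price = 2
    for factor in records:
        emit(price)
        if price >= records:
            continue
    return price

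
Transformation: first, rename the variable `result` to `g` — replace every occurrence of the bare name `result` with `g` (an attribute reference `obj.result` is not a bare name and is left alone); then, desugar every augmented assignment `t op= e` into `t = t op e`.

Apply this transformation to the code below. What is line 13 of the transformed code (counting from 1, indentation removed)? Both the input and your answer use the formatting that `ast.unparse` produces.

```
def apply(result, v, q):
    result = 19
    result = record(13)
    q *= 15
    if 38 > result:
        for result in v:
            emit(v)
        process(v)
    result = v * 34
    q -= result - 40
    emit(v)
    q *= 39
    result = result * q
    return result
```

g = g * q

Transformed code:
def apply(g, v, q):
    g = 19
    g = record(13)
    q = q * 15
    if 38 > g:
        for g in v:
            emit(v)
        process(v)
    g = v * 34
    q = q - (g - 40)
    emit(v)
    q = q * 39
    g = g * q
    return g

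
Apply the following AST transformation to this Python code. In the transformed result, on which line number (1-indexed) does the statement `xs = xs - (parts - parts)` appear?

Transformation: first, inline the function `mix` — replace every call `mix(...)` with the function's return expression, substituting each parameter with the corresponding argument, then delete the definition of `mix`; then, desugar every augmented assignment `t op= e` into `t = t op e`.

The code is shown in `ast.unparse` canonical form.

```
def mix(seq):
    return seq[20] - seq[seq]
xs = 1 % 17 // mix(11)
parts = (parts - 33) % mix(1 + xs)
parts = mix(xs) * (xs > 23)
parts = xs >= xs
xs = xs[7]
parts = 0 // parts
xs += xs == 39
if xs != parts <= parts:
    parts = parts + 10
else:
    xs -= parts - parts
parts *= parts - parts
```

11

Transformed code:
xs = 1 % 17 // (11[20] - 11[11])
parts = (parts - 33) % ((1 + xs)[20] - (1 + xs)[1 + xs])
parts = (xs[20] - xs[xs]) * (xs > 23)
parts = xs >= xs
xs = xs[7]
parts = 0 // parts
xs = xs + (xs == 39)
if xs != parts <= parts:
    parts = parts + 10
else:
    xs = xs - (parts - parts)
parts = parts * (parts - parts)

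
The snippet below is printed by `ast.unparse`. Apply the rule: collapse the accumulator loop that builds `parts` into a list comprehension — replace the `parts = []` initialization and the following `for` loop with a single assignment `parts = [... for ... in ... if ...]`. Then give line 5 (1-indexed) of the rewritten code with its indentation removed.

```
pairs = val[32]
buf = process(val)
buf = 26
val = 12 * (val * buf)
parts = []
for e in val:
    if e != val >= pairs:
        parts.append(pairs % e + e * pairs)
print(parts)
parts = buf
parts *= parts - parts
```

Transformed code:
pairs = val[32]
buf = process(val)
buf = 26
val = 12 * (val * buf)
parts = [pairs % e + e * pairs for e in val if e != val >= pairs]
print(parts)
parts = buf
parts *= parts - parts

parts = [pairs % e + e * pairs for e in val if e != val >= pairs]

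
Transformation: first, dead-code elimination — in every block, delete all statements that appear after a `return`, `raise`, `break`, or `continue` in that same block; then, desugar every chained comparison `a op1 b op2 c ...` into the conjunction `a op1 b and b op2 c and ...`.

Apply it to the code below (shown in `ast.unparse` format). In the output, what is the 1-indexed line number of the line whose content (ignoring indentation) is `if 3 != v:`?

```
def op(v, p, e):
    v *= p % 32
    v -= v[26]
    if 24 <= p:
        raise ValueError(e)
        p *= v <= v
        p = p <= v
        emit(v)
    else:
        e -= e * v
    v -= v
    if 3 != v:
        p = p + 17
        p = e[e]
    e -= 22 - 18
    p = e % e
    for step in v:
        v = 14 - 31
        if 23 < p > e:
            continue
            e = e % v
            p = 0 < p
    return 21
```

9

Transformed code:
def op(v, p, e):
    v *= p % 32
    v -= v[26]
    if 24 <= p:
        raise ValueError(e)
    else:
        e -= e * v
    v -= v
    if 3 != v:
        p = p + 17
        p = e[e]
    e -= 22 - 18
    p = e % e
    for step in v:
        v = 14 - 31
        if 23 < p and p > e:
            continue
    return 21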